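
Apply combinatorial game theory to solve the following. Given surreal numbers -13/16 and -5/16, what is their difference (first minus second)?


x = -13/16, y = -5/16
Converting to common denominator: 16
x = -13/16, y = -5/16
x - y = -13/16 - -5/16 = -1/2

-1/2


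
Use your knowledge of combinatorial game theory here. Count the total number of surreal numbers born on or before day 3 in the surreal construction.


Day 0: {|} = 0 is born. Count = 1.
Day n: the number of surreal numbers born by day n is 2^(n+1) - 1.
By day 0: 2^1 - 1 = 1
By day 1: 2^2 - 1 = 3
By day 2: 2^3 - 1 = 7
By day 3: 2^4 - 1 = 15
By day 3: 15 surreal numbers.

15


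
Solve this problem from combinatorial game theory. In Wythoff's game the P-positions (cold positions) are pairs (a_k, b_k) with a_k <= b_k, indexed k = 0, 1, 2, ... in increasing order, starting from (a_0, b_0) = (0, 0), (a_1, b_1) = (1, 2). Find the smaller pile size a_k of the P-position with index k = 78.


By Wythoff's theorem, a_k = floor(k * phi) and b_k = floor(k * phi^2) = a_k + k, where phi = (1 + sqrt(5))/2 is the golden ratio.
phi = (1 + sqrt(5))/2 = 1.618034
k = 78
k * phi = 78 * 1.618034 = 126.206651
a_78 = floor(k * phi) = 126

126


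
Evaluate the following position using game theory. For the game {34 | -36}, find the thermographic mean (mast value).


Game = {34 | -36}, a switch {a | b} with numbers a > b.
Its thermograph has left wall a - t and right wall b + t, which meet at t = (a - b)/2, where both equal (a + b)/2. So the mast (mean value) is at (a + b)/2.
Mean = (34 + (-36))/2 = -2/2 = -1

-1


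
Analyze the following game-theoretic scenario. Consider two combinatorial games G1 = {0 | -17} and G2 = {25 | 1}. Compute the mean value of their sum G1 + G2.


G1 = {0 | -17}, G2 = {25 | 1}
Each is a switch {a | b} with numbers a > b; its mean value is (a + b)/2, and mean value is additive over game sums: m(G1 + G2) = m(G1) + m(G2).
Mean of G1 = (0 + (-17))/2 = -17/2 = -17/2
Mean of G2 = (25 + (1))/2 = 26/2 = 13
Mean of G1 + G2 = -17/2 + 13 = 9/2

9/2


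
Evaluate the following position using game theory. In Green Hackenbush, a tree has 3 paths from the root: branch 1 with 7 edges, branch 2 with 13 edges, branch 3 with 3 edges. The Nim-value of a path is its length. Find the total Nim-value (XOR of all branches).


The tree has 3 branches from the ground vertex.
In Green Hackenbush, the Nim-value of a simple path of length k is k.
Branch 1: length 7, Nim-value = 7
Branch 2: length 13, Nim-value = 13
Branch 3: length 3, Nim-value = 3
Total Nim-value = XOR of all branch values:
0 XOR 7 = 7
7 XOR 13 = 10
10 XOR 3 = 9
Nim-value of the tree = 9

9


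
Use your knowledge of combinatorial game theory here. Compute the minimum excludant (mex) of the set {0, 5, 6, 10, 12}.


Set = {0, 5, 6, 10, 12}
0 is in the set.
1 is NOT in the set. This is the mex.
mex = 1

1


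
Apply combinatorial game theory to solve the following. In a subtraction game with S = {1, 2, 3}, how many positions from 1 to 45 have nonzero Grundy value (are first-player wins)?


Subtraction set S = {1, 2, 3}, so G(n) = n mod 4.
G(n) = 0 when n is a multiple of 4.
Multiples of 4 in [1, 45]: 11
N-positions (nonzero Grundy) = 45 - 11 = 34

34


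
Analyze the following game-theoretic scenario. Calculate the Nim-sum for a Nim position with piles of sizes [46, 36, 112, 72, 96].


We need the XOR (exclusive or) of all pile sizes.
After XOR-ing pile 1 (size 46): 0 XOR 46 = 46
After XOR-ing pile 2 (size 36): 46 XOR 36 = 10
After XOR-ing pile 3 (size 112): 10 XOR 112 = 122
After XOR-ing pile 4 (size 72): 122 XOR 72 = 50
After XOR-ing pile 5 (size 96): 50 XOR 96 = 82
The Nim-value of this position is 82.

82


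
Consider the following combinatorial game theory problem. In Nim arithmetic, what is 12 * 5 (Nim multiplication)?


Nim multiplication is bilinear over XOR: (u XOR v) * w = (u*w) XOR (v*w).
So we split each operand into its bit components and XOR the pairwise Nim products.
12 = 4 + 8 (as XOR of powers of 2).
5 = 1 + 4 (as XOR of powers of 2).
Using the standard Nim-product table on single bits:
  2*2 = 3,   2*4 = 8,   2*8 = 12,
  4*4 = 6,   4*8 = 11,  8*8 = 13,
and  1*x = x (identity), k*l = l*k (commutative).
Pairwise Nim products:
  4 * 1 = 4
  4 * 4 = 6
  8 * 1 = 8
  8 * 4 = 11
XOR them: 4 XOR 6 XOR 8 XOR 11 = 1.
Result: 12 * 5 = 1 (in Nim).

1


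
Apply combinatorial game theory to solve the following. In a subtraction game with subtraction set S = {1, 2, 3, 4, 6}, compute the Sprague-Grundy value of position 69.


The subtraction set is S = {1, 2, 3, 4, 6}.
G(k) = mex{ G(k - s) : s in S, s <= k }. We compute iteratively: G(0) = 0.
G(1) = mex({0}) = 1
G(2) = mex({0, 1}) = 2
G(3) = mex({0, 1, 2}) = 3
G(4) = mex({0, 1, 2, 3}) = 4
G(5) = mex({1, 2, 3, 4}) = 0
G(6) = mex({0, 2, 3, 4}) = 1
G(7) = mex({0, 1, 3, 4}) = 2
G(8) = mex({0, 1, 2, 4}) = 3
G(9) = mex({0, 1, 2, 3}) = 4
G(10) = mex({1, 2, 3, 4}) = 0
Observe that G(5)..G(10) = 0, 1, 2, 3, 4, 0 repeats G(0)..G(5) = 0, 1, 2, 3, 4, 0.
For k >= max(S) = 6, G(k) is determined by the previous 6 values G(k-6)..G(k-1); a window of 6 consecutive values has recurred shifted by 5, so by induction G(k + 5) = G(k) for all k >= 0: the sequence is periodic from the start with period 5.
One period: G(0..4) = 0, 1, 2, 3, 4.
69 mod 5 = 4, so G(69) = G(4) = 4.

4


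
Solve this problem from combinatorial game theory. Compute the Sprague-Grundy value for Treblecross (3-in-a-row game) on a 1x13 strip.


Treblecross: place X on empty cells; 3-in-a-row wins.
Playing within two cells of an existing X lets the opponent win at once, so sensible play treats the cells i-2..i+2 around each X as dead. The player left with no safe cell loses, so this is a normal-play take-away game on strips of safe cells.
Placing X at cell i (0-indexed) of a strip of k safe cells leaves independent strips of sizes max(0, i-2) and max(0, k-i-3). Hence G(k) = mex{ G(max(0,i-2)) XOR G(max(0,k-i-3)) : 0 <= i < k }, with G(0) = 0.
G(1): splits (0,0):0^0=0 -> mex({0}) = 1
G(2): splits (0,0):0^0=0 -> mex({0}) = 1
G(3): splits (0,0):0^0=0 -> mex({0}) = 1
G(4): splits (0,1):0^1=1 (0,0):0^0=0 -> mex({0, 1}) = 2
G(5): splits (0,2):0^1=1 (0,1):0^1=1 (0,0):0^0=0 -> mex({0, 1}) = 2
G(6) = mex({1}) = 0
G(7) = mex({0, 1, 2}) = 3
G(8) = mex({0, 1, 2}) = 3
G(9) = mex({0, 2}) = 1
G(10) = mex({0, 2, 3}) = 1
G(11) = mex({0, 3}) = 1
G(12) = mex({1, 3}) = 0
G(13) = mex({0, 1, 2, 3}) = 4
Therefore G(13) = 4.

4


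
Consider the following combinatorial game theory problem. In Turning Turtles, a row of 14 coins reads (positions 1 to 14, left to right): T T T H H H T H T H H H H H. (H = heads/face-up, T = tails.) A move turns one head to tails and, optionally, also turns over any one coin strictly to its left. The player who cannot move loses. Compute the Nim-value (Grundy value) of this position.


Coins: T T T H H H T H T H H H H H
Key fact: a single head at position k behaves exactly like a Nim heap of size k (turning it to T and optionally flipping a coin at j < k corresponds to moving the heap from k to j, or to 0), and heads combine as a disjunctive sum (two heads at the same place would cancel, matching j XOR j = 0). So the Nim-value is the XOR of the 1-indexed positions of the heads.
Face-up positions (1-indexed): [4, 5, 6, 8, 10, 11, 12, 13, 14]
XOR 0 with 4: 0 XOR 4 = 4
XOR 4 with 5: 4 XOR 5 = 1
XOR 1 with 6: 1 XOR 6 = 7
XOR 7 with 8: 7 XOR 8 = 15
XOR 15 with 10: 15 XOR 10 = 5
XOR 5 with 11: 5 XOR 11 = 14
XOR 14 with 12: 14 XOR 12 = 2
XOR 2 with 13: 2 XOR 13 = 15
XOR 15 with 14: 15 XOR 14 = 1
Nim-value = 1

1


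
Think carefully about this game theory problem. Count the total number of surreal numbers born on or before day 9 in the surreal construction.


Day 0: {|} = 0 is born. Count = 1.
Day n: the number of surreal numbers born by day n is 2^(n+1) - 1.
By day 0: 2^1 - 1 = 1
By day 1: 2^2 - 1 = 3
By day 2: 2^3 - 1 = 7
By day 3: 2^4 - 1 = 15
By day 4: 2^5 - 1 = 31
By day 5: 2^6 - 1 = 63
By day 6: 2^7 - 1 = 127
By day 7: 2^8 - 1 = 255
By day 8: 2^9 - 1 = 511
By day 9: 2^10 - 1 = 1023
By day 9: 1023 surreal numbers.

1023


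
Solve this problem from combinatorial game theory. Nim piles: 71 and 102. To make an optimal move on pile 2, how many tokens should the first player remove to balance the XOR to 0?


Piles: 71 and 102
Current XOR: 71 XOR 102 = 33 (non-zero, so this is an N-position).
To make the XOR zero, we need to find a move that balances the piles.
For pile 2 (size 102): target = 102 XOR 33 = 71
We reduce pile 2 from 102 to 71.
Tokens removed: 102 - 71 = 31
Verification: 71 XOR 71 = 0

31


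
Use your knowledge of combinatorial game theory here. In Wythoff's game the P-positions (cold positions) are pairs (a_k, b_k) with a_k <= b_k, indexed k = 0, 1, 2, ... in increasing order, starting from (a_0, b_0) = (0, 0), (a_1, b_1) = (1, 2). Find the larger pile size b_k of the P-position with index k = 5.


By Wythoff's theorem, a_k = floor(k * phi) and b_k = floor(k * phi^2) = a_k + k, where phi = (1 + sqrt(5))/2 is the golden ratio.
phi = (1 + sqrt(5))/2 = 1.618034
phi^2 = phi + 1 = 2.618034
k = 5
k * phi^2 = 5 * 2.618034 = 13.090170
b_5 = floor(k * phi^2) = 13 (check: a_5 + k = 8 + 5 = 13)

13


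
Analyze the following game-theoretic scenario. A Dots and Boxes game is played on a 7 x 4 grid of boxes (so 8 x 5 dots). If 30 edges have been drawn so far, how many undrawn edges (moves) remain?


Grid: 7 x 4 boxes, i.e. 8 rows and 5 columns of dots.
Horizontal edges: (rows + 1) * cols = 8 * 4 = 32
Vertical edges: rows * (cols + 1) = 7 * 5 = 35
Total edges: 32 + 35 = 67
Edges drawn: 30
Remaining: 67 - 30 = 37

37


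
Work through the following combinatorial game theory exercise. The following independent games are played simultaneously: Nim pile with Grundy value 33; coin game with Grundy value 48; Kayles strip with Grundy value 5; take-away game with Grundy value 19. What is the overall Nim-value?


By the Sprague-Grundy theorem, the Grundy value of a sum of games is the XOR of individual Grundy values.
Nim pile: Grundy value = 33. Running XOR: 0 XOR 33 = 33
coin game: Grundy value = 48. Running XOR: 33 XOR 48 = 17
Kayles strip: Grundy value = 5. Running XOR: 17 XOR 5 = 20
take-away game: Grundy value = 19. Running XOR: 20 XOR 19 = 7
The combined Grundy value is 7.

7


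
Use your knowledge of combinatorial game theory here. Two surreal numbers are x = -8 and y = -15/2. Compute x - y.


x = -8, y = -15/2
Converting to common denominator: 2
x = -16/2, y = -15/2
x - y = -8 - -15/2 = -1/2

-1/2


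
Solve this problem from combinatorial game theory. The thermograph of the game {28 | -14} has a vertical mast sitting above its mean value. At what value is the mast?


Game = {28 | -14}, a switch {a | b} with numbers a > b.
Its thermograph has left wall a - t and right wall b + t, which meet at t = (a - b)/2, where both equal (a + b)/2. So the mast (mean value) is at (a + b)/2.
Mean = (28 + (-14))/2 = 14/2 = 7

7


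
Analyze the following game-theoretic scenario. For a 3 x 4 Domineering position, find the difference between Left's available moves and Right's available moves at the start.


Board is 3 x 4 (rows x cols).
Left (vertical) placements: (rows-1) * cols = 2 * 4 = 8
Right (horizontal) placements: rows * (cols-1) = 3 * 3 = 9
Advantage = Left - Right = 8 - 9 = -1

-1


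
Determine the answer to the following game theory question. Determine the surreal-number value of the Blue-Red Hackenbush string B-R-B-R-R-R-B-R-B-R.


Edges (from ground): B-R-B-R-R-R-B-R-B-R
By Berlekamp's sign-expansion rule, a Blue-Red Hackenbush stalk has the value of the surreal number whose sign sequence is the edge sequence with B -> + and R -> -.
Sign sequence: +-+---+-+-
Trace the sign expansion in the surreal number tree, starting from 0:
Edge 1: B (sign +) -> bounds (0, +inf), value = 1
Edge 2: R (sign -) -> bounds (0, 1), value = 1/2
Edge 3: B (sign +) -> bounds (1/2, 1), value = 3/4
Edge 4: R (sign -) -> bounds (1/2, 3/4), value = 5/8
Edge 5: R (sign -) -> bounds (1/2, 5/8), value = 9/16
Edge 6: R (sign -) -> bounds (1/2, 9/16), value = 17/32
Edge 7: B (sign +) -> bounds (17/32, 9/16), value = 35/64
Edge 8: R (sign -) -> bounds (17/32, 35/64), value = 69/128
Edge 9: B (sign +) -> bounds (69/128, 35/64), value = 139/256
Edge 10: R (sign -) -> bounds (69/128, 139/256), value = 277/512
Game value = 277/512

277/512


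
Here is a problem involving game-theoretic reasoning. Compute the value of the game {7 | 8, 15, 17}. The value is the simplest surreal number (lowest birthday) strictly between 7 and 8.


Left options: {7}, max = 7
Right options: {8, 15, 17}, min = 8
All options are numbers and max(Left) < min(Right), so by the simplicity theorem the value is the simplest (earliest-born) number strictly between 7 and 8.
No integer lies strictly between 7 and 8, so the value is the dyadic rational m/2^k in the interval with the smallest k (then m odd); search k = 1, 2, ...:
Denominator 2: 15/2 lies strictly between 7 and 8 -- found.
The simplest number in the interval is 15/2.
Game value = 15/2

15/2


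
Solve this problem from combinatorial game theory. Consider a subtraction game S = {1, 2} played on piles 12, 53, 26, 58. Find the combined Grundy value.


Subtraction set: {1, 2}
For this subtraction set, G(n) = n mod 3 (period = max + 1 = 3).
Pile 1 (size 12): G(12) = 12 mod 3 = 0
Pile 2 (size 53): G(53) = 53 mod 3 = 2
Pile 3 (size 26): G(26) = 26 mod 3 = 2
Pile 4 (size 58): G(58) = 58 mod 3 = 1
Total Grundy value = XOR of all: 0 XOR 2 XOR 2 XOR 1 = 1

1


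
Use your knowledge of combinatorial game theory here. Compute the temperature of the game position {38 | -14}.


The game is {38 | -14}, a switch {a | b} with numbers a > b.
Cooling {a | b} by t gives {a - t | b + t}, which stops being hot when a - t = b + t, i.e. at t = (a - b)/2. So the temperature of a switch is (a - b)/2.
Temperature = (Left option - Right option) / 2
= (38 - (-14)) / 2
= 52 / 2
= 26

26


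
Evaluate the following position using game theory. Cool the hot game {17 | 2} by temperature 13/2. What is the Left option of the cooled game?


Original game: {17 | 2} (a switch {a | b} with a > b).
Cooling by t (for t below the temperature (a - b)/2 = 15/2) taxes each move by t: {a | b} cooled by t is {a - t | b + t}.
Cooling amount: t = 13/2
Cooled Left option: 17 - 13/2 = 21/2
Cooled Right option: 2 + 13/2 = 17/2
Cooled game: {21/2 | 17/2}
Left option = 21/2

21/2


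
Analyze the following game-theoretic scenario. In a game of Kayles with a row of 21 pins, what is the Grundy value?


Kayles: a move removes 1 or 2 adjacent pins from a contiguous row.
Removing pins from a row of k leaves two independent rows (a, b) with a + b = k - 1 (one pin) or a + b = k - 2 (two pins); an end removal gives a = 0.
By Sprague-Grundy, G(k) = mex{ G(a) XOR G(b) } over all these splits. G(0) = 0.
G(1): splits (0,0):0^0=0 -> mex({0}) = 1
G(2): splits (0,1):0^1=1 (0,0):0^0=0 -> mex({0, 1}) = 2
G(3): splits (0,2):0^2=2 (1,1):1^1=0 (0,1):0^1=1 -> mex({0, 1, 2}) = 3
G(4): splits (0,3):0^3=3 (1,2):1^2=3 (0,2):0^2=2 (1,1):1^1=0 -> mex({0, 2, 3}) = 1
G(5): splits (0,4):0^1=1 (1,3):1^3=2 (2,2):2^2=0 (0,3):0^3=3 (1,2):1^2=3 -> mex({0, 1, 2, 3}) = 4
G(6) = mex({0, 1, 2, 4}) = 3
G(7) = mex({0, 1, 3, 4, 5}) = 2
G(8) = mex({0, 2, 3, 5, 6}) = 1
G(9) = mex({0, 1, 2, 3, 6, 7}) = 4
G(10) = mex({0, 1, 3, 4, 5, 7}) = 2
G(11) = mex({0, 1, 2, 3, 4, 5}) = 6
G(12) = mex({0, 1, 2, 3, 5, 6, 7}) = 4
G(13) = mex({0, 2, 3, 4, 6, 7}) = 1
G(14) = mex({0, 1, 4, 5, 6, 7}) = 2
G(15) = mex({0, 1, 2, 3, 4, 5, 6}) = 7
G(16) = mex({0, 2, 3, 5, 6, 7}) = 1
G(17) = mex({0, 1, 2, 3, 5, 6, 7}) = 4
G(18) = mex({0, 1, 2, 4, 5, 6}) = 3
G(19) = mex({0, 1, 3, 4, 5, 7}) = 2
G(20) = mex({0, 2, 3, 4, 5, 6, 7}) = 1
G(21) = mex({0, 1, 2, 3, 5, 6, 7}) = 4
Therefore G(21) = 4.

4


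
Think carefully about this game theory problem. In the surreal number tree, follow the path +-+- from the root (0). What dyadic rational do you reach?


Sign expansion: +-+-
Rule: track bounds (lo, hi), initially (-inf, +inf). On '+', the current value becomes lo and we move to the simplest number in (value, hi): value + 1 if hi = +inf, otherwise the midpoint (value + hi)/2. On '-', the current value becomes hi and we move to value - 1 if lo = -inf, otherwise the midpoint (lo + value)/2.
Start at 0.
Step 1: sign = +, move right. Bounds: (0, +inf). Value = 1
Step 2: sign = -, move left. Bounds: (0, 1). Value = 1/2
Step 3: sign = +, move right. Bounds: (1/2, 1). Value = 3/4
Step 4: sign = -, move left. Bounds: (1/2, 3/4). Value = 5/8
The surreal number with sign expansion +-+- is 5/8.

5/8


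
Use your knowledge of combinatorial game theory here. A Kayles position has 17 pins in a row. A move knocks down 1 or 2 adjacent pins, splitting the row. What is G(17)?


Kayles: a move removes 1 or 2 adjacent pins from a contiguous row.
Removing pins from a row of k leaves two independent rows (a, b) with a + b = k - 1 (one pin) or a + b = k - 2 (two pins); an end removal gives a = 0.
By Sprague-Grundy, G(k) = mex{ G(a) XOR G(b) } over all these splits. G(0) = 0.
G(1): splits (0,0):0^0=0 -> mex({0}) = 1
G(2): splits (0,1):0^1=1 (0,0):0^0=0 -> mex({0, 1}) = 2
G(3): splits (0,2):0^2=2 (1,1):1^1=0 (0,1):0^1=1 -> mex({0, 1, 2}) = 3
G(4): splits (0,3):0^3=3 (1,2):1^2=3 (0,2):0^2=2 (1,1):1^1=0 -> mex({0, 2, 3}) = 1
G(5): splits (0,4):0^1=1 (1,3):1^3=2 (2,2):2^2=0 (0,3):0^3=3 (1,2):1^2=3 -> mex({0, 1, 2, 3}) = 4
G(6) = mex({0, 1, 2, 4}) = 3
G(7) = mex({0, 1, 3, 4, 5}) = 2
G(8) = mex({0, 2, 3, 5, 6}) = 1
G(9) = mex({0, 1, 2, 3, 6, 7}) = 4
G(10) = mex({0, 1, 3, 4, 5, 7}) = 2
G(11) = mex({0, 1, 2, 3, 4, 5}) = 6
G(12) = mex({0, 1, 2, 3, 5, 6, 7}) = 4
G(13) = mex({0, 2, 3, 4, 6, 7}) = 1
G(14) = mex({0, 1, 4, 5, 6, 7}) = 2
G(15) = mex({0, 1, 2, 3, 4, 5, 6}) = 7
G(16) = mex({0, 2, 3, 5, 6, 7}) = 1
G(17) = mex({0, 1, 2, 3, 5, 6, 7}) = 4
Therefore G(17) = 4.

4


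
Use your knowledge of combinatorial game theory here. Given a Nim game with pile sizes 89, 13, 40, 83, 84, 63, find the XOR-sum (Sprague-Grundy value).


We need the XOR (exclusive or) of all pile sizes.
After XOR-ing pile 1 (size 89): 0 XOR 89 = 89
After XOR-ing pile 2 (size 13): 89 XOR 13 = 84
After XOR-ing pile 3 (size 40): 84 XOR 40 = 124
After XOR-ing pile 4 (size 83): 124 XOR 83 = 47
After XOR-ing pile 5 (size 84): 47 XOR 84 = 123
After XOR-ing pile 6 (size 63): 123 XOR 63 = 68
The Nim-value of this position is 68.

68


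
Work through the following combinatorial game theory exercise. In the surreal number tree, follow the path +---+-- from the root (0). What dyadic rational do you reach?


Sign expansion: +---+--
Rule: track bounds (lo, hi), initially (-inf, +inf). On '+', the current value becomes lo and we move to the simplest number in (value, hi): value + 1 if hi = +inf, otherwise the midpoint (value + hi)/2. On '-', the current value becomes hi and we move to value - 1 if lo = -inf, otherwise the midpoint (lo + value)/2.
Start at 0.
Step 1: sign = +, move right. Bounds: (0, +inf). Value = 1
Step 2: sign = -, move left. Bounds: (0, 1). Value = 1/2
Step 3: sign = -, move left. Bounds: (0, 1/2). Value = 1/4
Step 4: sign = -, move left. Bounds: (0, 1/4). Value = 1/8
Step 5: sign = +, move right. Bounds: (1/8, 1/4). Value = 3/16
Step 6: sign = -, move left. Bounds: (1/8, 3/16). Value = 5/32
Step 7: sign = -, move left. Bounds: (1/8, 5/32). Value = 9/64
The surreal number with sign expansion +---+-- is 9/64.

9/64


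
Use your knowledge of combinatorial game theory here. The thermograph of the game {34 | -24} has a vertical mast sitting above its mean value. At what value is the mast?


Game = {34 | -24}, a switch {a | b} with numbers a > b.
Its thermograph has left wall a - t and right wall b + t, which meet at t = (a - b)/2, where both equal (a + b)/2. So the mast (mean value) is at (a + b)/2.
Mean = (34 + (-24))/2 = 10/2 = 5

5


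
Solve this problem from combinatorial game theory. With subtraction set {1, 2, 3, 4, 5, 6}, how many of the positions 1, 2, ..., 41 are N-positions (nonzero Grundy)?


Subtraction set S = {1, 2, 3, 4, 5, 6}, so G(n) = n mod 7.
G(n) = 0 when n is a multiple of 7.
Multiples of 7 in [1, 41]: 5
N-positions (nonzero Grundy) = 41 - 5 = 36

36


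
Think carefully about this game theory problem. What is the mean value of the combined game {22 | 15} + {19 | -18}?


G1 = {22 | 15}, G2 = {19 | -18}
Each is a switch {a | b} with numbers a > b; its mean value is (a + b)/2, and mean value is additive over game sums: m(G1 + G2) = m(G1) + m(G2).
Mean of G1 = (22 + (15))/2 = 37/2 = 37/2
Mean of G2 = (19 + (-18))/2 = 1/2 = 1/2
Mean of G1 + G2 = 37/2 + 1/2 = 19

19


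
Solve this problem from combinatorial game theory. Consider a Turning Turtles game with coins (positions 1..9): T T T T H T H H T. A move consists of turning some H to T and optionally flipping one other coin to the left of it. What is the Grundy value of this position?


Coins: T T T T H T H H T
Key fact: a single head at position k behaves exactly like a Nim heap of size k (turning it to T and optionally flipping a coin at j < k corresponds to moving the heap from k to j, or to 0), and heads combine as a disjunctive sum (two heads at the same place would cancel, matching j XOR j = 0). So the Nim-value is the XOR of the 1-indexed positions of the heads.
Face-up positions (1-indexed): [5, 7, 8]
XOR 0 with 5: 0 XOR 5 = 5
XOR 5 with 7: 5 XOR 7 = 2
XOR 2 with 8: 2 XOR 8 = 10
Nim-value = 10

10


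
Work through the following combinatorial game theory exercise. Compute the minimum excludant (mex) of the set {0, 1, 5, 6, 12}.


Set = {0, 1, 5, 6, 12}
0 is in the set.
1 is in the set.
2 is NOT in the set. This is the mex.
mex = 2

2


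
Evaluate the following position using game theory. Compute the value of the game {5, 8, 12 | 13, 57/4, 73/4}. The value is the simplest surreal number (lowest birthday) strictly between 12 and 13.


Left options: {5, 8, 12}, max = 12
Right options: {13, 57/4, 73/4}, min = 13
All options are numbers and max(Left) < min(Right), so by the simplicity theorem the value is the simplest (earliest-born) number strictly between 12 and 13.
No integer lies strictly between 12 and 13, so the value is the dyadic rational m/2^k in the interval with the smallest k (then m odd); search k = 1, 2, ...:
Denominator 2: 25/2 lies strictly between 12 and 13 -- found.
The simplest number in the interval is 25/2.
Game value = 25/2

25/2


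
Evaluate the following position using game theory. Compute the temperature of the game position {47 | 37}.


The game is {47 | 37}, a switch {a | b} with numbers a > b.
Cooling {a | b} by t gives {a - t | b + t}, which stops being hot when a - t = b + t, i.e. at t = (a - b)/2. So the temperature of a switch is (a - b)/2.
Temperature = (Left option - Right option) / 2
= (47 - (37)) / 2
= 10 / 2
= 5

5


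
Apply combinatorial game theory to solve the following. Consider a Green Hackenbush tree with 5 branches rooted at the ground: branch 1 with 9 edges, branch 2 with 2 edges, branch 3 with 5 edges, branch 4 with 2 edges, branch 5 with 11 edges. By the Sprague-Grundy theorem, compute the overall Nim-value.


The tree has 5 branches from the ground vertex.
In Green Hackenbush, the Nim-value of a simple path of length k is k.
Branch 1: length 9, Nim-value = 9
Branch 2: length 2, Nim-value = 2
Branch 3: length 5, Nim-value = 5
Branch 4: length 2, Nim-value = 2
Branch 5: length 11, Nim-value = 11
Total Nim-value = XOR of all branch values:
0 XOR 9 = 9
9 XOR 2 = 11
11 XOR 5 = 14
14 XOR 2 = 12
12 XOR 11 = 7
Nim-value of the tree = 7

7


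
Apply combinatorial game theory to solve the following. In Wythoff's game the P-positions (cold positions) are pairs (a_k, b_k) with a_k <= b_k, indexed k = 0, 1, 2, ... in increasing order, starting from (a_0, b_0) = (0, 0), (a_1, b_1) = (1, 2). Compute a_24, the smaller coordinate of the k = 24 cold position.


By Wythoff's theorem, a_k = floor(k * phi) and b_k = floor(k * phi^2) = a_k + k, where phi = (1 + sqrt(5))/2 is the golden ratio.
phi = (1 + sqrt(5))/2 = 1.618034
k = 24
k * phi = 24 * 1.618034 = 38.832816
a_24 = floor(k * phi) = 38

38


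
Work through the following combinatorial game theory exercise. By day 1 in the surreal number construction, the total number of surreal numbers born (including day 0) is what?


Day 0: {|} = 0 is born. Count = 1.
Day n: the number of surreal numbers born by day n is 2^(n+1) - 1.
By day 0: 2^1 - 1 = 1
By day 1: 2^2 - 1 = 3
By day 1: 3 surreal numbers.

3


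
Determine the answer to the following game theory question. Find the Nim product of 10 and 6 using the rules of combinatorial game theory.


Nim multiplication is bilinear over XOR: (u XOR v) * w = (u*w) XOR (v*w).
So we split each operand into its bit components and XOR the pairwise Nim products.
10 = 2 + 8 (as XOR of powers of 2).
6 = 2 + 4 (as XOR of powers of 2).
Using the standard Nim-product table on single bits:
  2*2 = 3,   2*4 = 8,   2*8 = 12,
  4*4 = 6,   4*8 = 11,  8*8 = 13,
and  1*x = x (identity), k*l = l*k (commutative).
Pairwise Nim products:
  2 * 2 = 3
  2 * 4 = 8
  8 * 2 = 12
  8 * 4 = 11
XOR them: 3 XOR 8 XOR 12 XOR 11 = 12.
Result: 10 * 6 = 12 (in Nim).

12


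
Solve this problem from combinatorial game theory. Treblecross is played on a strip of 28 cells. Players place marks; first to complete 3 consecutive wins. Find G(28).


Treblecross: place X on empty cells; 3-in-a-row wins.
Playing within two cells of an existing X lets the opponent win at once, so sensible play treats the cells i-2..i+2 around each X as dead. The player left with no safe cell loses, so this is a normal-play take-away game on strips of safe cells.
Placing X at cell i (0-indexed) of a strip of k safe cells leaves independent strips of sizes max(0, i-2) and max(0, k-i-3). Hence G(k) = mex{ G(max(0,i-2)) XOR G(max(0,k-i-3)) : 0 <= i < k }, with G(0) = 0.
G(1): splits (0,0):0^0=0 -> mex({0}) = 1
G(2): splits (0,0):0^0=0 -> mex({0}) = 1
G(3): splits (0,0):0^0=0 -> mex({0}) = 1
G(4): splits (0,1):0^1=1 (0,0):0^0=0 -> mex({0, 1}) = 2
G(5): splits (0,2):0^1=1 (0,1):0^1=1 (0,0):0^0=0 -> mex({0, 1}) = 2
G(6) = mex({1}) = 0
G(7) = mex({0, 1, 2}) = 3
G(8) = mex({0, 1, 2}) = 3
G(9) = mex({0, 2}) = 1
G(10) = mex({0, 2, 3}) = 1
G(11) = mex({0, 3}) = 1
G(12) = mex({1, 3}) = 0
G(13) = mex({0, 1, 2, 3}) = 4
G(14) = mex({0, 1, 2}) = 3
G(15) = mex({0, 1, 2}) = 3
G(16) = mex({0, 1, 2, 4}) = 3
G(17) = mex({0, 1, 3, 4}) = 2
G(18) = mex({0, 1, 3, 4}) = 2
G(19) = mex({0, 1, 3, 5}) = 2
G(20) = mex({0, 1, 2, 3, 5}) = 4
G(21) = mex({0, 1, 2, 3, 5}) = 4
G(22) = mex({1, 2, 6}) = 0
G(23) = mex({0, 1, 2, 3, 4, 6}) = 5
G(24) = mex({0, 1, 2, 3, 4}) = 5
G(25) = mex({0, 1, 3, 4, 7}) = 2
G(26) = mex({0, 1, 3, 4, 5, 7}) = 2
G(27) = mex({0, 1, 3, 5}) = 2
G(28) = mex({0, 1, 2, 5}) = 3
Therefore G(28) = 3.

3


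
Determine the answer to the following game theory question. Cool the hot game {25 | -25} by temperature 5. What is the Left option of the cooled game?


Original game: {25 | -25} (a switch {a | b} with a > b).
Cooling by t (for t below the temperature (a - b)/2 = 25) taxes each move by t: {a | b} cooled by t is {a - t | b + t}.
Cooling amount: t = 5
Cooled Left option: 25 - 5 = 20
Cooled Right option: -25 + 5 = -20
Cooled game: {20 | -20}
Left option = 20

20


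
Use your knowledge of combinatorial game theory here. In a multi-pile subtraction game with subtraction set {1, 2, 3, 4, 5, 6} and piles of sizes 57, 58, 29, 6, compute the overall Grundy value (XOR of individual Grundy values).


Subtraction set: {1, 2, 3, 4, 5, 6}
For this subtraction set, G(n) = n mod 7 (period = max + 1 = 7).
Pile 1 (size 57): G(57) = 57 mod 7 = 1
Pile 2 (size 58): G(58) = 58 mod 7 = 2
Pile 3 (size 29): G(29) = 29 mod 7 = 1
Pile 4 (size 6): G(6) = 6 mod 7 = 6
Total Grundy value = XOR of all: 1 XOR 2 XOR 1 XOR 6 = 4

4


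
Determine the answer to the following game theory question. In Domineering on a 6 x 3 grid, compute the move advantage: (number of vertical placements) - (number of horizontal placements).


Board is 6 x 3 (rows x cols).
Left (vertical) placements: (rows-1) * cols = 5 * 3 = 15
Right (horizontal) placements: rows * (cols-1) = 6 * 2 = 12
Advantage = Left - Right = 15 - 12 = 3

3


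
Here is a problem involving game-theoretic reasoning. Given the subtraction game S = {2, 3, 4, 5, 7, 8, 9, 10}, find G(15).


The subtraction set is S = {2, 3, 4, 5, 7, 8, 9, 10}.
G(k) = mex{ G(k - s) : s in S, s <= k }. We compute iteratively: G(0) = 0.
G(1) = mex({}) = 0
G(2) = mex({0}) = 1
G(3) = mex({0}) = 1
G(4) = mex({0, 1}) = 2
G(5) = mex({0, 1}) = 2
G(6) = mex({0, 1, 2}) = 3
G(7) = mex({0, 1, 2}) = 3
G(8) = mex({0, 1, 2, 3}) = 4
G(9) = mex({0, 1, 2, 3}) = 4
G(10) = mex({0, 1, 2, 3, 4}) = 5
G(11) = mex({0, 1, 2, 3, 4}) = 5
G(12) = mex({1, 2, 3, 4, 5}) = 0
G(13) = mex({1, 2, 3, 4, 5}) = 0
G(14) = mex({0, 2, 3, 4, 5}) = 1
G(15) = mex({0, 2, 3, 4, 5}) = 1
Therefore G(15) = 1.

1


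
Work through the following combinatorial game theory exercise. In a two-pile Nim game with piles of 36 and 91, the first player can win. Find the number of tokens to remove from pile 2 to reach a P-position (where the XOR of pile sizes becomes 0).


Piles: 36 and 91
Current XOR: 36 XOR 91 = 127 (non-zero, so this is an N-position).
To make the XOR zero, we need to find a move that balances the piles.
For pile 2 (size 91): target = 91 XOR 127 = 36
We reduce pile 2 from 91 to 36.
Tokens removed: 91 - 36 = 55
Verification: 36 XOR 36 = 0

55


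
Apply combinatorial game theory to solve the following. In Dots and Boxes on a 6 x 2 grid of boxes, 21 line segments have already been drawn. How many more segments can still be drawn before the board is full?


Grid: 6 x 2 boxes, i.e. 7 rows and 3 columns of dots.
Horizontal edges: (rows + 1) * cols = 7 * 2 = 14
Vertical edges: rows * (cols + 1) = 6 * 3 = 18
Total edges: 14 + 18 = 32
Edges drawn: 21
Remaining: 32 - 21 = 11

11


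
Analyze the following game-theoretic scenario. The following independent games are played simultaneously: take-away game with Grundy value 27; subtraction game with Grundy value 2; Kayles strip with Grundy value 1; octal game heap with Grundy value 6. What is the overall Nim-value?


By the Sprague-Grundy theorem, the Grundy value of a sum of games is the XOR of individual Grundy values.
take-away game: Grundy value = 27. Running XOR: 0 XOR 27 = 27
subtraction game: Grundy value = 2. Running XOR: 27 XOR 2 = 25
Kayles strip: Grundy value = 1. Running XOR: 25 XOR 1 = 24
octal game heap: Grundy value = 6. Running XOR: 24 XOR 6 = 30
The combined Grundy value is 30.

30


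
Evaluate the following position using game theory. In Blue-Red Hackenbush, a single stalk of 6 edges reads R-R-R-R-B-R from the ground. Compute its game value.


Edges (from ground): R-R-R-R-B-R
By Berlekamp's sign-expansion rule, a Blue-Red Hackenbush stalk has the value of the surreal number whose sign sequence is the edge sequence with B -> + and R -> -.
Sign sequence: ----+-
Trace the sign expansion in the surreal number tree, starting from 0:
Edge 1: R (sign -) -> bounds (-inf, 0), value = -1
Edge 2: R (sign -) -> bounds (-inf, -1), value = -2
Edge 3: R (sign -) -> bounds (-inf, -2), value = -3
Edge 4: R (sign -) -> bounds (-inf, -3), value = -4
Edge 5: B (sign +) -> bounds (-4, -3), value = -7/2
Edge 6: R (sign -) -> bounds (-4, -7/2), value = -15/4
Game value = -15/4

-15/4


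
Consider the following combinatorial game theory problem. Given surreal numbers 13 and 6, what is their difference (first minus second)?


x = 13, y = 6
x - y = 13 - 6 = 7

7


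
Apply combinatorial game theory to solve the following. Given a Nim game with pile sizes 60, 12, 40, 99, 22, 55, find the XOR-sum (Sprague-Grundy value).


We need the XOR (exclusive or) of all pile sizes.
After XOR-ing pile 1 (size 60): 0 XOR 60 = 60
After XOR-ing pile 2 (size 12): 60 XOR 12 = 48
After XOR-ing pile 3 (size 40): 48 XOR 40 = 24
After XOR-ing pile 4 (size 99): 24 XOR 99 = 123
After XOR-ing pile 5 (size 22): 123 XOR 22 = 109
After XOR-ing pile 6 (size 55): 109 XOR 55 = 90
The Nim-value of this position is 90.

90


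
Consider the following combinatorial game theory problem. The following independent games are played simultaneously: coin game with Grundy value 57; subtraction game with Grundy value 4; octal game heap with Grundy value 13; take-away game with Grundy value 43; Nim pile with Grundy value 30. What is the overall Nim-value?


By the Sprague-Grundy theorem, the Grundy value of a sum of games is the XOR of individual Grundy values.
coin game: Grundy value = 57. Running XOR: 0 XOR 57 = 57
subtraction game: Grundy value = 4. Running XOR: 57 XOR 4 = 61
octal game heap: Grundy value = 13. Running XOR: 61 XOR 13 = 48
take-away game: Grundy value = 43. Running XOR: 48 XOR 43 = 27
Nim pile: Grundy value = 30. Running XOR: 27 XOR 30 = 5
The combined Grundy value is 5.

5


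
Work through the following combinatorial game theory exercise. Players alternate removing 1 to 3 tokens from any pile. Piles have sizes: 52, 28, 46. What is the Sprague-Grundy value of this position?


Subtraction set: {1, 2, 3}
For this subtraction set, G(n) = n mod 4 (period = max + 1 = 4).
Pile 1 (size 52): G(52) = 52 mod 4 = 0
Pile 2 (size 28): G(28) = 28 mod 4 = 0
Pile 3 (size 46): G(46) = 46 mod 4 = 2
Total Grundy value = XOR of all: 0 XOR 0 XOR 2 = 2

2


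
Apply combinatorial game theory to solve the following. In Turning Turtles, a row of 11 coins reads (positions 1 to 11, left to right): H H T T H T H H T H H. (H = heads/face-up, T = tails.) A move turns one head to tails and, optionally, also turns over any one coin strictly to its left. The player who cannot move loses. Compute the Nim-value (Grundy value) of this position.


Coins: H H T T H T H H T H H
Key fact: a single head at position k behaves exactly like a Nim heap of size k (turning it to T and optionally flipping a coin at j < k corresponds to moving the heap from k to j, or to 0), and heads combine as a disjunctive sum (two heads at the same place would cancel, matching j XOR j = 0). So the Nim-value is the XOR of the 1-indexed positions of the heads.
Face-up positions (1-indexed): [1, 2, 5, 7, 8, 10, 11]
XOR 0 with 1: 0 XOR 1 = 1
XOR 1 with 2: 1 XOR 2 = 3
XOR 3 with 5: 3 XOR 5 = 6
XOR 6 with 7: 6 XOR 7 = 1
XOR 1 with 8: 1 XOR 8 = 9
XOR 9 with 10: 9 XOR 10 = 3
XOR 3 with 11: 3 XOR 11 = 8
Nim-value = 8

8


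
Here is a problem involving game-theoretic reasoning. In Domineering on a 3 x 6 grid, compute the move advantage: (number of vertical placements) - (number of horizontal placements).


Board is 3 x 6 (rows x cols).
Left (vertical) placements: (rows-1) * cols = 2 * 6 = 12
Right (horizontal) placements: rows * (cols-1) = 3 * 5 = 15
Advantage = Left - Right = 12 - 15 = -3

-3


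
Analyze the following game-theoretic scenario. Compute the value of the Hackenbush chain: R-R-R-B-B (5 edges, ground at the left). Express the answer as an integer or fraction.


Edges (from ground): R-R-R-B-B
By Berlekamp's sign-expansion rule, a Blue-Red Hackenbush stalk has the value of the surreal number whose sign sequence is the edge sequence with B -> + and R -> -.
Sign sequence: ---++
Trace the sign expansion in the surreal number tree, starting from 0:
Edge 1: R (sign -) -> bounds (-inf, 0), value = -1
Edge 2: R (sign -) -> bounds (-inf, -1), value = -2
Edge 3: R (sign -) -> bounds (-inf, -2), value = -3
Edge 4: B (sign +) -> bounds (-3, -2), value = -5/2
Edge 5: B (sign +) -> bounds (-5/2, -2), value = -9/4
Game value = -9/4

-9/4


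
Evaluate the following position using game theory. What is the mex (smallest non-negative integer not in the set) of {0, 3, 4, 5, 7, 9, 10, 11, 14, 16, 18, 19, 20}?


Set = {0, 3, 4, 5, 7, 9, 10, 11, 14, 16, 18, 19, 20}
0 is in the set.
1 is NOT in the set. This is the mex.
mex = 1

1


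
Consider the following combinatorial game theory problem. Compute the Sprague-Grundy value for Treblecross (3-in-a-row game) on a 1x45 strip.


Treblecross: place X on empty cells; 3-in-a-row wins.
Playing within two cells of an existing X lets the opponent win at once, so sensible play treats the cells i-2..i+2 around each X as dead. The player left with no safe cell loses, so this is a normal-play take-away game on strips of safe cells.
Placing X at cell i (0-indexed) of a strip of k safe cells leaves independent strips of sizes max(0, i-2) and max(0, k-i-3). Hence G(k) = mex{ G(max(0,i-2)) XOR G(max(0,k-i-3)) : 0 <= i < k }, with G(0) = 0.
G(1): splits (0,0):0^0=0 -> mex({0}) = 1
G(2): splits (0,0):0^0=0 -> mex({0}) = 1
G(3): splits (0,0):0^0=0 -> mex({0}) = 1
G(4): splits (0,1):0^1=1 (0,0):0^0=0 -> mex({0, 1}) = 2
G(5): splits (0,2):0^1=1 (0,1):0^1=1 (0,0):0^0=0 -> mex({0, 1}) = 2
G(6) = mex({1}) = 0
G(7) = mex({0, 1, 2}) = 3
G(8) = mex({0, 1, 2}) = 3
G(9) = mex({0, 2}) = 1
G(10) = mex({0, 2, 3}) = 1
G(11) = mex({0, 3}) = 1
G(12) = mex({1, 3}) = 0
G(13) = mex({0, 1, 2, 3}) = 4
G(14) = mex({0, 1, 2}) = 3
G(15) = mex({0, 1, 2}) = 3
G(16) = mex({0, 1, 2, 4}) = 3
G(17) = mex({0, 1, 3, 4}) = 2
G(18) = mex({0, 1, 3, 4}) = 2
G(19) = mex({0, 1, 3, 5}) = 2
G(20) = mex({0, 1, 2, 3, 5}) = 4
G(21) = mex({0, 1, 2, 3, 5}) = 4
G(22) = mex({1, 2, 6}) = 0
G(23) = mex({0, 1, 2, 3, 4, 6}) = 5
G(24) = mex({0, 1, 2, 3, 4}) = 5
G(25) = mex({0, 1, 3, 4, 7}) = 2
G(26) = mex({0, 1, 3, 4, 5, 7}) = 2
G(27) = mex({0, 1, 3, 5}) = 2
G(28) = mex({0, 1, 2, 5}) = 3
G(29) = mex({0, 1, 2, 4, 5, 6}) = 3
G(30) = mex({1, 2, 4, 6}) = 0
G(31) = mex({0, 1, 2, 3, 4, 6}) = 5
G(32) = mex({1, 2, 3, 4, 7}) = 0
G(33) = mex({0, 3, 7}) = 1
G(34) = mex({0, 2, 3, 5, 7}) = 1
G(35) = mex({0, 2, 3, 5, 6}) = 1
G(36) = mex({0, 1, 2, 5, 6}) = 3
G(37) = mex({0, 1, 2, 4, 5, 6}) = 3
G(38) = mex({0, 1, 2, 4}) = 3
G(39) = mex({0, 1, 2, 3, 4, 7}) = 5
G(40) = mex({0, 1, 2, 3, 4, 5, 7}) = 6
G(41) = mex({0, 1, 2, 3, 5, 7}) = 4
G(42) = mex({0, 1, 2, 3, 5, 6, 7}) = 4
G(43) = mex({0, 2, 3, 5, 6}) = 1
G(44) = mex({1, 2, 3, 4, 5, 6}) = 0
G(45) = mex({0, 1, 2, 3, 4, 6, 7}) = 5
Therefore G(45) = 5.

5


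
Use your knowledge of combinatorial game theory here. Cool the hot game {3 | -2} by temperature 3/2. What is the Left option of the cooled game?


Original game: {3 | -2} (a switch {a | b} with a > b).
Cooling by t (for t below the temperature (a - b)/2 = 5/2) taxes each move by t: {a | b} cooled by t is {a - t | b + t}.
Cooling amount: t = 3/2
Cooled Left option: 3 - 3/2 = 3/2
Cooled Right option: -2 + 3/2 = -1/2
Cooled game: {3/2 | -1/2}
Left option = 3/2

3/2


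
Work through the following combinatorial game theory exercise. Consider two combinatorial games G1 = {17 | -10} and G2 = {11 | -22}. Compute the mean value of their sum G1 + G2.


G1 = {17 | -10}, G2 = {11 | -22}
Each is a switch {a | b} with numbers a > b; its mean value is (a + b)/2, and mean value is additive over game sums: m(G1 + G2) = m(G1) + m(G2).
Mean of G1 = (17 + (-10))/2 = 7/2 = 7/2
Mean of G2 = (11 + (-22))/2 = -11/2 = -11/2
Mean of G1 + G2 = 7/2 + -11/2 = -2

-2


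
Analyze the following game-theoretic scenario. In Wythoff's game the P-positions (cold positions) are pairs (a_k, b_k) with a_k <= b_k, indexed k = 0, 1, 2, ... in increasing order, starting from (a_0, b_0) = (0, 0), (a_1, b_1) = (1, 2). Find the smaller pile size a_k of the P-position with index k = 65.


By Wythoff's theorem, a_k = floor(k * phi) and b_k = floor(k * phi^2) = a_k + k, where phi = (1 + sqrt(5))/2 is the golden ratio.
phi = (1 + sqrt(5))/2 = 1.618034
k = 65
k * phi = 65 * 1.618034 = 105.172209
a_65 = floor(k * phi) = 105

105


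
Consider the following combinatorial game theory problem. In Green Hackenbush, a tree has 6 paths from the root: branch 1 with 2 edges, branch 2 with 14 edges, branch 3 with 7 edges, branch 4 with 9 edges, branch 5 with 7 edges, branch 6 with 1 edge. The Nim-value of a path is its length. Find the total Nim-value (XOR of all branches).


The tree has 6 branches from the ground vertex.
In Green Hackenbush, the Nim-value of a simple path of length k is k.
Branch 1: length 2, Nim-value = 2
Branch 2: length 14, Nim-value = 14
Branch 3: length 7, Nim-value = 7
Branch 4: length 9, Nim-value = 9
Branch 5: length 7, Nim-value = 7
Branch 6: length 1, Nim-value = 1
Total Nim-value = XOR of all branch values:
0 XOR 2 = 2
2 XOR 14 = 12
12 XOR 7 = 11
11 XOR 9 = 2
2 XOR 7 = 5
5 XOR 1 = 4
Nim-value of the tree = 4

4
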